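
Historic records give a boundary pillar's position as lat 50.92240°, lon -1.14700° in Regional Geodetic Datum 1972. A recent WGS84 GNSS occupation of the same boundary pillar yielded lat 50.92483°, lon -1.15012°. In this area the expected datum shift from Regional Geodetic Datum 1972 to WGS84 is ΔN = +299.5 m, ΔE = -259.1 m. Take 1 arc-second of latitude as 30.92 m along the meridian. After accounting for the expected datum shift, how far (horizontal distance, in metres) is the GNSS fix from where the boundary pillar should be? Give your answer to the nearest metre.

Observed coordinate differences: Δφ = +0.00243°, Δλ = -0.00312°.
Converting to metres (1° lat = 111312 m, cos φ = 0.630372): observed ΔN = 270.5 m, observed ΔE = -218.9 m.
Subtracting the expected shift leaves a residual of 270.5 − (299.5) = -29.0 m north and -218.9 − (-259.1) = 40.2 m east.
Residual distance = √((-29.0)² + 40.2²) = 49.6 m.

50 m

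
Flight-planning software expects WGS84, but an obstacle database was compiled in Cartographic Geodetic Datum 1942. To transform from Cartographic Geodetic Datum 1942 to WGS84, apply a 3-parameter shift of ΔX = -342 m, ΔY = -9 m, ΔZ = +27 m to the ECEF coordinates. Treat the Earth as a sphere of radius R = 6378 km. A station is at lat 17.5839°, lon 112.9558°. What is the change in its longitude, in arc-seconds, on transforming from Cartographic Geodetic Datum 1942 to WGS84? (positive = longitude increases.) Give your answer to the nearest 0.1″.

sin φ = 0.302102, cos φ = 0.953276, sin λ = 0.920806, cos λ = -0.390021.
East component: ΔE = −sin λ·ΔX + cos λ·ΔY = −(0.920806)(-342) + (-0.390021)(-9) = 318.43 m.
1° of latitude spans πR/180 = 111317 m; at latitude φ, 1° of longitude spans that × cos φ = 106115.9 m, so Δλ = 318.43 / 106115.9 × 3600 = 10.803″.

Δλ = 10.8″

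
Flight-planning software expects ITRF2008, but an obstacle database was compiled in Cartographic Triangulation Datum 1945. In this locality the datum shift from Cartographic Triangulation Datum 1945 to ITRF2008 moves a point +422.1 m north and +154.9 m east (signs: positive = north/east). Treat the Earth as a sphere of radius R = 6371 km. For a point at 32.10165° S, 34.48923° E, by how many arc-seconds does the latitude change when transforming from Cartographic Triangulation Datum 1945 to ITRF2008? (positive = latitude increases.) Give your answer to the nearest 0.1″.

On a sphere of radius R, 1 rad of latitude = R, so Δφ = ΔN / R = 422.1 / 6371000 = 6.6253e-05 rad = 13.666″.

Δφ = 13.7″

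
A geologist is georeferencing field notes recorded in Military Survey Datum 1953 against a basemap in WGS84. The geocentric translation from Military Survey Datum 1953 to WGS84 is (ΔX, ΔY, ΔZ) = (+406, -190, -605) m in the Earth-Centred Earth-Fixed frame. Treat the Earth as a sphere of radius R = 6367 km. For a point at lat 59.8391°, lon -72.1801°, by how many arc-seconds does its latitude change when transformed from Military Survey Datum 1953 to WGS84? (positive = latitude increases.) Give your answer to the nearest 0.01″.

sin φ = 0.864618, cos φ = 0.502430, sin λ = -0.952023, cos λ = 0.306026.
North component: ΔN = −sin φ cos λ·ΔX − sin φ sin λ·ΔY + cos φ·ΔZ = −(0.864618)(0.306026)(406) − (0.864618)(-0.952023)(-190) + (0.502430)(-605) = -567.79 m.
1° of latitude spans πR/180 = 111125 m, so Δφ = -567.79 / 111125 × 3600 = -18.394″.

Δφ = -18.39″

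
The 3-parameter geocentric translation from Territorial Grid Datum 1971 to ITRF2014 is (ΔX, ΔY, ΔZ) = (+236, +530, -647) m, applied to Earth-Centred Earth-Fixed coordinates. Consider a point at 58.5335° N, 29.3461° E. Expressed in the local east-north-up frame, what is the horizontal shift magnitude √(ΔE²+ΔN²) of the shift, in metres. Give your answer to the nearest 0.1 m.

The local east axis at (φ, λ) is (−sin λ, cos λ, 0), so ΔE = −sin(29.3461°)·236 + cos(29.3461°)·530 = 346.33 m.
The local north axis is (−sin φ cos λ, −sin φ sin λ, cos φ), giving ΔN = -175.464 − 221.548 − 337.734 = -734.75 m.
Horizontal magnitude = √(ΔE² + ΔN²) = √(346.33² + (-734.75)²) = 812.28 m.

812.3 m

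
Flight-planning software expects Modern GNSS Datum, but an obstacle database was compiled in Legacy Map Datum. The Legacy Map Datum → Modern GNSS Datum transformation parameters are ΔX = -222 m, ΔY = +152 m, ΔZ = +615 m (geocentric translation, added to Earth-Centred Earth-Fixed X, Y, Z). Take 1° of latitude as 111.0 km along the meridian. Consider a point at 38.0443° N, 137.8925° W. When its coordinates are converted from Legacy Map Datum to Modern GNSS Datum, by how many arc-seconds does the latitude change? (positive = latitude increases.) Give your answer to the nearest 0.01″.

sin φ = 0.616271, cos φ = 0.787535, sin λ = -0.670524, cos λ = -0.741888.
North component: ΔN = −sin φ cos λ·ΔX − sin φ sin λ·ΔY + cos φ·ΔZ = −(0.616271)(-0.741888)(-222) − (0.616271)(-0.670524)(152) + (0.787535)(615) = 445.64 m.
1° of latitude spans 111000 m, so Δφ = 445.64 / 111000 × 3600 = 14.453″.

Δφ = 14.45″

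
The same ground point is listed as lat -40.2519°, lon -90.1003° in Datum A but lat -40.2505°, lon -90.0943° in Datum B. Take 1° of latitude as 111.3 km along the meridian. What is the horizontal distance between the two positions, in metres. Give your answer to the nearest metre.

533 m

Δφ = -40.2505° − -40.2519° = +0.0014°; Δλ = -90.0943° − -90.1003° = +0.0060°.
ΔN = Δφ × 111300 = 155.8 m; ΔE = Δλ × 111300 × cos(-40.2519°) = +0.0060 × 111300 × 0.763211 = 509.7 m.
Distance = √(ΔE² + ΔN²) = √(509.7² + 155.8²) = 533.0 m.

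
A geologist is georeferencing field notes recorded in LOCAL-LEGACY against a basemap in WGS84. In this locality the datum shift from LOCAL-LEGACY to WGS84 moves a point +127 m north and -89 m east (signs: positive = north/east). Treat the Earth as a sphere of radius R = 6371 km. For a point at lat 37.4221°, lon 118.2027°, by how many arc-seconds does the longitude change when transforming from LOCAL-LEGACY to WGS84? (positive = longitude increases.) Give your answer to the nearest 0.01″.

Δλ = -3.63″

At latitude 37.4221°, cos φ = 0.794180.
One radian of longitude at latitude φ spans R cos φ, so Δλ = ΔE / (R cos φ) = -89.0 / (6371000 × 0.794180) = -1.7590e-05 rad = -3.628″.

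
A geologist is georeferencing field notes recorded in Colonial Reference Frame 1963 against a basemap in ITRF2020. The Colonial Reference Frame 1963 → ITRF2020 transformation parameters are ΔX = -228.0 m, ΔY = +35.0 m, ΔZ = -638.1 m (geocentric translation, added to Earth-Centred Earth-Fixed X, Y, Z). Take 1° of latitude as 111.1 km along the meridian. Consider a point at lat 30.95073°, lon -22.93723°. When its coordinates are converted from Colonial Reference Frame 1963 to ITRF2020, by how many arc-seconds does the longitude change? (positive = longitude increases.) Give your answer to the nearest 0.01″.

sin φ = 0.514301, cos φ = 0.857610, sin λ = -0.389722, cos λ = 0.920932.
East component: ΔE = −sin λ·ΔX + cos λ·ΔY = −(-0.389722)(-228.0) + (0.920932)(35.0) = -56.62 m.
1° of latitude spans 111100 m; at latitude φ, 1° of longitude spans that × cos φ = 95280.5 m, so Δλ = -56.62 / 95280.5 × 3600 = -2.139″.

Δλ = -2.14″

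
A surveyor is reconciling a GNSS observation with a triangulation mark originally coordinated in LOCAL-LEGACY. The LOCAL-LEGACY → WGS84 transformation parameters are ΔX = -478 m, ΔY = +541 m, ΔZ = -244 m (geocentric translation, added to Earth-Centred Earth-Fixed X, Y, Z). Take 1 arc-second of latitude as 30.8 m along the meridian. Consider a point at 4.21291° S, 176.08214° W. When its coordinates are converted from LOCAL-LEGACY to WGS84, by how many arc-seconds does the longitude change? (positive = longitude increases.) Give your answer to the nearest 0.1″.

sin φ = -0.073463, cos φ = 0.997298, sin λ = -0.068326, cos λ = -0.997663.
East component: ΔE = −sin λ·ΔX + cos λ·ΔY = −(-0.068326)(-478) + (-0.997663)(541) = -572.40 m.
1° of latitude spans 3600 × 30.80 = 110880 m; at latitude φ, 1° of longitude spans that × cos φ = 110580.4 m, so Δλ = -572.40 / 110580.4 × 3600 = -18.635″.

Δλ = -18.6″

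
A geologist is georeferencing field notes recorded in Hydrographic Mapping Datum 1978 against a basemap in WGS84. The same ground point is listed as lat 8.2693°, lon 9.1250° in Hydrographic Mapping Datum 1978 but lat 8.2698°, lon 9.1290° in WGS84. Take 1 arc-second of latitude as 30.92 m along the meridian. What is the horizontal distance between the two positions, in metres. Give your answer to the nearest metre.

Δφ = 8.2698° − 8.2693° = +0.0005°; Δλ = 9.1290° − 9.1250° = +0.0040°.
1° of latitude = 3600 × 30.92 = 111312 m.
ΔN = Δφ × 111312 = 55.7 m; ΔE = Δλ × 111312 × cos(8.2693°) = +0.0040 × 111312 × 0.989603 = 440.6 m.
Distance = √(ΔE² + ΔN²) = √(440.6² + 55.7²) = 444.1 m.

444 m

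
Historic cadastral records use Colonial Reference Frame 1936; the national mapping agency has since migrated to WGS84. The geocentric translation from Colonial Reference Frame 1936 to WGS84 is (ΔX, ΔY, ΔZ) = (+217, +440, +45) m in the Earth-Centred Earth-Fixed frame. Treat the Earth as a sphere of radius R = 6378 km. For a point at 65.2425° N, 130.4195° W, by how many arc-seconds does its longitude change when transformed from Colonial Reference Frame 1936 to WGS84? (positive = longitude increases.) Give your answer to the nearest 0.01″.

sin φ = 0.908088, cos φ = 0.418779, sin λ = -0.761318, cos λ = -0.648379.
East component: ΔE = −sin λ·ΔX + cos λ·ΔY = −(-0.761318)(217) + (-0.648379)(440) = -120.08 m.
1° of latitude spans πR/180 = 111317 m; at latitude φ, 1° of longitude spans that × cos φ = 46617.2 m, so Δλ = -120.08 / 46617.2 × 3600 = -9.273″.

Δλ = -9.27″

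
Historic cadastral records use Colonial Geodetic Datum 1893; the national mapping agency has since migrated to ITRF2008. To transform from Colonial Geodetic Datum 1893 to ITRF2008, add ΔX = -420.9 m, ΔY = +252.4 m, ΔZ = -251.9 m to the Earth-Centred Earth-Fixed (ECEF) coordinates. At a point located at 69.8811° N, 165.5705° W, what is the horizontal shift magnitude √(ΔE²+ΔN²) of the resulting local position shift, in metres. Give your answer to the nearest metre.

539 m

The local east axis at (φ, λ) is (−sin λ, cos λ, 0), so ΔE = −sin(-165.5705°)·(-420.9) + cos(-165.5705°)·252.4 = -349.32 m.
The local north axis is (−sin φ cos λ, −sin φ sin λ, cos φ), giving ΔN = -382.750 + 59.057 − 86.646 = -410.34 m.
Horizontal magnitude = √(ΔE² + ΔN²) = √((-349.32)² + (-410.34)²) = 538.89 m.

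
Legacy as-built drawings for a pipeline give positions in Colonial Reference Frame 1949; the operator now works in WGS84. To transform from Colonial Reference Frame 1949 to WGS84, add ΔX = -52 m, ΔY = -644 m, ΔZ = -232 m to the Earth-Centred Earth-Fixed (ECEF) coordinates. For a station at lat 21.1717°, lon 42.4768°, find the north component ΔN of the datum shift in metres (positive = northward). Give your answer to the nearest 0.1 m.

ΔN = -45.4 m

At φ = 21.1717°, λ = 42.4768°: sin φ = 0.361164, cos φ = 0.932502, sin λ = 0.675292, cos λ = 0.737551.
ΔN = −sin φ cos λ·ΔX − sin φ sin λ·ΔY + cos φ·ΔZ = −(0.361164)(0.737551)(-52) − (0.361164)(0.675292)(-644) + (0.932502)(-232) = -45.42 m.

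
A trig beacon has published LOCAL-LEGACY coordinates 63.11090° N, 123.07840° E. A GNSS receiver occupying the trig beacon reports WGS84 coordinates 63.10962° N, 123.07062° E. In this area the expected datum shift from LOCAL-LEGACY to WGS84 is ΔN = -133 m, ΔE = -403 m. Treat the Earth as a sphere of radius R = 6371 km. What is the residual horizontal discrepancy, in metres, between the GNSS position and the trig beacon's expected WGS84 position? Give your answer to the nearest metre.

Observed coordinate differences: Δφ = -0.00128°, Δλ = -0.00778°.
Converting to metres (1° lat = 111195 m, cos φ = 0.452265): observed ΔN = -142.3 m, observed ΔE = -391.3 m.
Subtracting the expected shift leaves a residual of -142.3 − (-133) = -9.3 m north and -391.3 − (-403) = 11.7 m east.
Residual distance = √((-9.3)² + 11.7²) = 15.0 m.

15 m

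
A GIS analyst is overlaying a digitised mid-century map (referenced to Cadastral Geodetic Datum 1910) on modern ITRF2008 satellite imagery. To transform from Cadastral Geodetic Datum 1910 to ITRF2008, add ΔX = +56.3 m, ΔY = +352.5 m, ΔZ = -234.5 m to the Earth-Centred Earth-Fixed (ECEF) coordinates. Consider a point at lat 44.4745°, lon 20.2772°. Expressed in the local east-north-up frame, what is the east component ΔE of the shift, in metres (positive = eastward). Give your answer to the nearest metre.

ΔE = 311 m

The local east axis at (φ, λ) is (−sin λ, cos λ, 0), so ΔE = −sin(20.2772°)·56.3 + cos(20.2772°)·352.5 = 311.14 m.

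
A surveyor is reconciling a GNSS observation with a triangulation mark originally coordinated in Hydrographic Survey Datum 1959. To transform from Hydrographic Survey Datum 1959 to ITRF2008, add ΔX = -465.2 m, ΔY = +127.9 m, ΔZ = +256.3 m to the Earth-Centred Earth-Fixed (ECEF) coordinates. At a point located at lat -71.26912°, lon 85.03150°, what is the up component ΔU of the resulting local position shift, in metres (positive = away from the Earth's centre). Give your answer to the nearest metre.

The local up (radial) axis is (cos φ cos λ, cos φ sin λ, sin φ), giving ΔU = -12.938 + 40.917 − 242.726 = -214.75 m.

ΔU = -215 m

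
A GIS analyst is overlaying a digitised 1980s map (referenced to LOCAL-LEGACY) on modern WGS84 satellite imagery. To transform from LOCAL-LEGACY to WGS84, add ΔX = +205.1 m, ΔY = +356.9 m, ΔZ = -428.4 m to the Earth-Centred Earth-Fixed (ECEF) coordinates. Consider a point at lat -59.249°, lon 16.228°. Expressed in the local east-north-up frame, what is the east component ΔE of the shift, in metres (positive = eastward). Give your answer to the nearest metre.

At φ = -59.249°, λ = 16.228°: sin φ = -0.859397, cos φ = 0.511308, sin λ = 0.279460, cos λ = 0.960157.
ΔE = −sin λ·ΔX + cos λ·ΔY = −(0.279460)·(205.1) + (0.960157)·(356.9) = 285.36 m.

ΔE = 285 m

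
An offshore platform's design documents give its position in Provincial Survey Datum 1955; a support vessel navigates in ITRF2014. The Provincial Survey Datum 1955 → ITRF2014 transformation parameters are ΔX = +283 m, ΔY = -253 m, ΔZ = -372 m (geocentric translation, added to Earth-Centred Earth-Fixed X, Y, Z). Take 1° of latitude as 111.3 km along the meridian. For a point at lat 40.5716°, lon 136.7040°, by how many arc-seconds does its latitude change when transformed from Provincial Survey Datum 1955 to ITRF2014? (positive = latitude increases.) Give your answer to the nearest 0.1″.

sin φ = 0.650398, cos φ = 0.759594, sin λ = 0.685768, cos λ = -0.727821.
North component: ΔN = −sin φ cos λ·ΔX − sin φ sin λ·ΔY + cos φ·ΔZ = −(0.650398)(-0.727821)(283) − (0.650398)(0.685768)(-253) + (0.759594)(-372) = -35.76 m.
1° of latitude spans 111300 m, so Δφ = -35.76 / 111300 × 3600 = -1.157″.

Δφ = -1.2″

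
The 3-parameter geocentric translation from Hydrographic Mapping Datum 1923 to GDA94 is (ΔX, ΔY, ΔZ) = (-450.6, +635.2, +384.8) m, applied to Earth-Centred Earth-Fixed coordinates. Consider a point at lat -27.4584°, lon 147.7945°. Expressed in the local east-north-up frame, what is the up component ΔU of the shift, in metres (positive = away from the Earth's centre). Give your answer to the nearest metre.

ΔU = 461 m

The local up (radial) axis is (cos φ cos λ, cos φ sin λ, sin φ), giving ΔU = 338.320 + 300.397 − 177.433 = 461.28 m.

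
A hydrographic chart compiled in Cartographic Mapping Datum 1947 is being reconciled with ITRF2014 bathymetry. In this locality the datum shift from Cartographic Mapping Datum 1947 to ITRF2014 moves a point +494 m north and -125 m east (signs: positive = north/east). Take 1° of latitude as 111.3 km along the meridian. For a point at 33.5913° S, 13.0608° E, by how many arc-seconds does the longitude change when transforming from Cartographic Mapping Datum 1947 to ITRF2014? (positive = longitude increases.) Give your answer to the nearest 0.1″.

Δλ = -4.9″

At latitude -33.5913°, cos φ = 0.833005.
1° of longitude at this latitude = 111.3 × cos φ = 92.71 km, so Δλ = -125.0 / 92713.5 = -0.0013482° = -4.854″.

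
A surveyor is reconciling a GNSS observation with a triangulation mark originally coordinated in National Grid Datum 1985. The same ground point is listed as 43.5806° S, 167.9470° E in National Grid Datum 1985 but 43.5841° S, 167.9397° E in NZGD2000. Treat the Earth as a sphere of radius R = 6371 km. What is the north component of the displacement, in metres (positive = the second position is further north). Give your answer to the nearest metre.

Δφ = -43.5841° − -43.5806° = -0.0035°; Δλ = 167.9397° − 167.9470° = -0.0073°.
1° along a meridian = πR/180 = 111195 m.
ΔN = Δφ × 111195 = -389.2 m; ΔE = Δλ × 111195 × cos(-43.5806°) = -0.0073 × 111195 × 0.724405 = -588.0 m.

ΔN = -389 m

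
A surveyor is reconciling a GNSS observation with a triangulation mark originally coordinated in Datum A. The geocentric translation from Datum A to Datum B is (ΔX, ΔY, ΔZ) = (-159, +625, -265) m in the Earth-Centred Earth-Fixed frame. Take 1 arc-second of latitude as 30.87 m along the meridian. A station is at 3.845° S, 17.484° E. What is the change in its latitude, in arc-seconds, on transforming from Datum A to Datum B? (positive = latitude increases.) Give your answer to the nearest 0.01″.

sin φ = -0.067058, cos φ = 0.997749, sin λ = 0.300439, cos λ = 0.953801.
North component: ΔN = −sin φ cos λ·ΔX − sin φ sin λ·ΔY + cos φ·ΔZ = −(-0.067058)(0.953801)(-159) − (-0.067058)(0.300439)(625) + (0.997749)(-265) = -261.98 m.
1° of latitude spans 3600 × 30.87 = 111132 m, so Δφ = -261.98 / 111132 × 3600 = -8.487″.

Δφ = -8.49″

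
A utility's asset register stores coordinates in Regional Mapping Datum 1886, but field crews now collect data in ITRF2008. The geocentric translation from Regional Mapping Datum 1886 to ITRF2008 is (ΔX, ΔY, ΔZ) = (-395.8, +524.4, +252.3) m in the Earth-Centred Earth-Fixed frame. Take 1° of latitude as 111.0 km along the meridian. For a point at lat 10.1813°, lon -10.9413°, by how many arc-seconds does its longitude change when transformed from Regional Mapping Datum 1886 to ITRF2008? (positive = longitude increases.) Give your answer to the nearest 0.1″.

sin φ = 0.176764, cos φ = 0.984253, sin λ = -0.189803, cos λ = 0.981822.
East component: ΔE = −sin λ·ΔX + cos λ·ΔY = −(-0.189803)(-395.8) + (0.981822)(524.4) = 439.74 m.
1° of latitude spans 111000 m; at latitude φ, 1° of longitude spans that × cos φ = 109252.1 m, so Δλ = 439.74 / 109252.1 × 3600 = 14.490″.

Δλ = 14.5″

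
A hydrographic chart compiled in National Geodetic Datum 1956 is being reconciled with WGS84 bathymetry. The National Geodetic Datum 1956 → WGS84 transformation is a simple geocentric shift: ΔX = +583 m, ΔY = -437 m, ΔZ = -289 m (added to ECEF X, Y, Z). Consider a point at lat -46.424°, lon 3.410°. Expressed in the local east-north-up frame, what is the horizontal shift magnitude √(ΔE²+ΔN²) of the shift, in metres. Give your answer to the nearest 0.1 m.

513.0 m

At φ = -46.424°, λ = 3.410°: sin φ = -0.724461, cos φ = 0.689316, sin λ = 0.059481, cos λ = 0.998229.
ΔE = −sin λ·ΔX + cos λ·ΔY = −(0.059481)·(583) + (0.998229)·(-437) = -470.90 m.
ΔN = −sin φ cos λ·ΔX − sin φ sin λ·ΔY + cos φ·ΔZ = −(-0.724461)(0.998229)(583) − (-0.724461)(0.059481)(-437) + (0.689316)(-289) = 203.57 m.
Horizontal magnitude = √(ΔE² + ΔN²) = √((-470.90)² + 203.57²) = 513.02 m.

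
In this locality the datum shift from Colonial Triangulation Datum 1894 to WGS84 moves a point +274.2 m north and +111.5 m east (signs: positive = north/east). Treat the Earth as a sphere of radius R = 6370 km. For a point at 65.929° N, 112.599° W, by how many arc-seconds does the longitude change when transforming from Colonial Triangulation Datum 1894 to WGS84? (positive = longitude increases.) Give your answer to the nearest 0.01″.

At latitude 65.929°, cos φ = 0.407868.
One radian of longitude at latitude φ spans R cos φ, so Δλ = ΔE / (R cos φ) = 111.5 / (6370000 × 0.407868) = 4.2916e-05 rad = 8.852″.

Δλ = 8.85″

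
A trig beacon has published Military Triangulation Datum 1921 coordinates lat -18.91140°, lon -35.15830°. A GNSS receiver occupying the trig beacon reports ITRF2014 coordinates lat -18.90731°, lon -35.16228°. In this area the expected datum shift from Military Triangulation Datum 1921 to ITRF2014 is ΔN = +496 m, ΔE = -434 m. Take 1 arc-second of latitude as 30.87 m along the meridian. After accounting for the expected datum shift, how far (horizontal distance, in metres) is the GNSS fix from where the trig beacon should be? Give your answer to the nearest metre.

44 m

Observed coordinate differences: Δφ = +0.00409°, Δλ = -0.00398°.
Converting to metres (1° lat = 111132 m, cos φ = 0.946021): observed ΔN = 454.5 m, observed ΔE = -418.4 m.
Subtracting the expected shift leaves a residual of 454.5 − (496) = -41.5 m north and -418.4 − (-434) = 15.6 m east.
Residual distance = √((-41.5)² + 15.6²) = 44.3 m.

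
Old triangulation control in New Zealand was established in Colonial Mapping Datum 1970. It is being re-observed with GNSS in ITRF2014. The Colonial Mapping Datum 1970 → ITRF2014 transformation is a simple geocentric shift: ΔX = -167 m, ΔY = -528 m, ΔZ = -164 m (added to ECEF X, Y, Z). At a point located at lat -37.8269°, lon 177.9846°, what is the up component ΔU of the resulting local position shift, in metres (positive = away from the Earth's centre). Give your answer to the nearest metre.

ΔU = 218 m

At φ = -37.8269°, λ = 177.9846°: sin φ = -0.613278, cos φ = 0.789867, sin λ = 0.035168, cos λ = -0.999381.
ΔU = cos φ cos λ·ΔX + cos φ sin λ·ΔY + sin φ·ΔZ = (0.789867)(-0.999381)(-167) + (0.789867)(0.035168)(-528) + (-0.613278)(-164) = 217.74 m.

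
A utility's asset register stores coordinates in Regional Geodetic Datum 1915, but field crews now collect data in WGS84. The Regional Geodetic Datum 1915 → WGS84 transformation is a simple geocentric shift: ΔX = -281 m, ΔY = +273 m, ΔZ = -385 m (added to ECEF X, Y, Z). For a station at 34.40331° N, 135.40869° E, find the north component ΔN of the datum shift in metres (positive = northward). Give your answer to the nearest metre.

ΔN = -539 m

The local north axis is (−sin φ cos λ, −sin φ sin λ, cos φ), giving ΔN = -113.065 − 108.290 − 317.656 = -539.01 m.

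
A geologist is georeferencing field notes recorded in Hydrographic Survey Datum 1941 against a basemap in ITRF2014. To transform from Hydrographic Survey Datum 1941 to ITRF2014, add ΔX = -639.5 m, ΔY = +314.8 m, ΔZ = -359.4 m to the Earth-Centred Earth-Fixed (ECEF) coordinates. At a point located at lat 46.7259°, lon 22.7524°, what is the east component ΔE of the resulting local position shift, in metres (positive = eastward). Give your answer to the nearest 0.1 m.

ΔE = 537.6 m

The local east axis at (φ, λ) is (−sin λ, cos λ, 0), so ΔE = −sin(22.7524°)·(-639.5) + cos(22.7524°)·314.8 = 537.63 m.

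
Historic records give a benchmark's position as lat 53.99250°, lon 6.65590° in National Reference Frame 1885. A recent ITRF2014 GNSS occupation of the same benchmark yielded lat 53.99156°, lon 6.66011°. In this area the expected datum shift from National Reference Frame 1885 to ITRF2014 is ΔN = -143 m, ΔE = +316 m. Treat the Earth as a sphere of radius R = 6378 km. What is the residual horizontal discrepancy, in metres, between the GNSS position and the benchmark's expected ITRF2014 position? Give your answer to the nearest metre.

Observed coordinate differences: Δφ = -0.00094°, Δλ = +0.00421°.
Converting to metres (1° lat = 111317 m, cos φ = 0.587891): observed ΔN = -104.6 m, observed ΔE = 275.5 m.
Subtracting the expected shift leaves a residual of -104.6 − (-143) = 38.4 m north and 275.5 − (316) = -40.5 m east.
Residual distance = √(38.4² + (-40.5)²) = 55.8 m.

56 m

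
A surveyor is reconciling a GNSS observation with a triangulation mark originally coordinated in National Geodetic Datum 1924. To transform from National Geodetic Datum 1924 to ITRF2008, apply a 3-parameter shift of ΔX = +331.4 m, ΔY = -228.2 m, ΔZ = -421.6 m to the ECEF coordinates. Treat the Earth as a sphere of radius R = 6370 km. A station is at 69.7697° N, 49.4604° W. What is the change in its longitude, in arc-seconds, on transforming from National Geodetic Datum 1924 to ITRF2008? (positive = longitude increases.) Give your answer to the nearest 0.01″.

Δλ = 9.69″

sin φ = 0.938310, cos φ = 0.345794, sin λ = -0.759957, cos λ = 0.649973.
East component: ΔE = −sin λ·ΔX + cos λ·ΔY = −(-0.759957)(331.4) + (0.649973)(-228.2) = 103.53 m.
1° of latitude spans πR/180 = 111177 m; at latitude φ, 1° of longitude spans that × cos φ = 38444.6 m, so Δλ = 103.53 / 38444.6 × 3600 = 9.694″.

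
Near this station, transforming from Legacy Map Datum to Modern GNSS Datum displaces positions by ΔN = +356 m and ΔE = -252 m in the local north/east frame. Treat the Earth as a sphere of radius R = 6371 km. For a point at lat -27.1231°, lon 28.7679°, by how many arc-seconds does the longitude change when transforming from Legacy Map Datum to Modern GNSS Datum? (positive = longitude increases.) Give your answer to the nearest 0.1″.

At latitude -27.1231°, cos φ = 0.890029.
One radian of longitude at latitude φ spans R cos φ, so Δλ = ΔE / (R cos φ) = -252.0 / (6371000 × 0.890029) = -4.4442e-05 rad = -9.167″.

Δλ = -9.2″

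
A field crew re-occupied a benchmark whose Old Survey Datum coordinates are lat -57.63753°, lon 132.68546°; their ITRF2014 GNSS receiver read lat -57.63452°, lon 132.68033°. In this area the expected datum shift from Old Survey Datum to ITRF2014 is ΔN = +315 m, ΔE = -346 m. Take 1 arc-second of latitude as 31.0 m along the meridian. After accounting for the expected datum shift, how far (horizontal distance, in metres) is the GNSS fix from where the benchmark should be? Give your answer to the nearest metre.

45 m

Observed coordinate differences: Δφ = +0.00301°, Δλ = -0.00513°.
Converting to metres (1° lat = 111600 m, cos φ = 0.535274): observed ΔN = 335.9 m, observed ΔE = -306.4 m.
Subtracting the expected shift leaves a residual of 335.9 − (315) = 20.9 m north and -306.4 − (-346) = 39.6 m east.
Residual distance = √(20.9² + 39.6²) = 44.7 m.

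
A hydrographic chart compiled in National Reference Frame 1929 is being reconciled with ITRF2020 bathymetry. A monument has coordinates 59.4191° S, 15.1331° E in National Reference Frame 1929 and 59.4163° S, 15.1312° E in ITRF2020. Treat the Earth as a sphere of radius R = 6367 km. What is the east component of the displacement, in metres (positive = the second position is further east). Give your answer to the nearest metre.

Δφ = -59.4163° − -59.4191° = +0.0028°; Δλ = 15.1312° − 15.1331° = -0.0019°.
1° along a meridian = πR/180 = 111125 m.
ΔN = Δφ × 111125 = 311.2 m; ΔE = Δλ × 111125 × cos(-59.4191°) = -0.0019 × 111125 × 0.508754 = -107.4 m.

ΔE = -107 m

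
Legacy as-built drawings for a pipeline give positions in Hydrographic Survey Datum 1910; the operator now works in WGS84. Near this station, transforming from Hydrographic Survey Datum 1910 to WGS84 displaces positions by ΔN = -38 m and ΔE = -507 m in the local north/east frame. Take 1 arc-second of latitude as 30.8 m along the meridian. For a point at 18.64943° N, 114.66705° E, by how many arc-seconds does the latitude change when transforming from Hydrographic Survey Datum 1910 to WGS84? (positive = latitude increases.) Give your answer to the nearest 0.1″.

1″ of latitude = 30.80 m, so Δφ = -38.0 / 30.80 = -1.234″.

Δφ = -1.2″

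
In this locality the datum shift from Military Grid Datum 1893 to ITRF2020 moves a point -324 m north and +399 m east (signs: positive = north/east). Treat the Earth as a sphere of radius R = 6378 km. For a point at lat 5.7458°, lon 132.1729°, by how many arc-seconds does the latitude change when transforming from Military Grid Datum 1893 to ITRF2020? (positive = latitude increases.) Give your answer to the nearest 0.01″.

On a sphere of radius R, 1 rad of latitude = R, so Δφ = ΔN / R = -324.0 / 6378000 = -5.0800e-05 rad = -10.478″.

Δφ = -10.48″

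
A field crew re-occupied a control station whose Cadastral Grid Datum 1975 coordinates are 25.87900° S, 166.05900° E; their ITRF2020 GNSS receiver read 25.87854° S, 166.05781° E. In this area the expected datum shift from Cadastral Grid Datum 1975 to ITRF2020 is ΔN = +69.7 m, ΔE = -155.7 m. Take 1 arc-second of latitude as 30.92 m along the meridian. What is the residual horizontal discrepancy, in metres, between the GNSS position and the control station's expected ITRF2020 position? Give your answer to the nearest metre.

Observed coordinate differences: Δφ = +0.00046°, Δλ = -0.00119°.
Converting to metres (1° lat = 111312 m, cos φ = 0.899718): observed ΔN = 51.2 m, observed ΔE = -119.2 m.
Subtracting the expected shift leaves a residual of 51.2 − (69.7) = -18.5 m north and -119.2 − (-155.7) = 36.5 m east.
Residual distance = √((-18.5)² + 36.5²) = 40.9 m.

41 m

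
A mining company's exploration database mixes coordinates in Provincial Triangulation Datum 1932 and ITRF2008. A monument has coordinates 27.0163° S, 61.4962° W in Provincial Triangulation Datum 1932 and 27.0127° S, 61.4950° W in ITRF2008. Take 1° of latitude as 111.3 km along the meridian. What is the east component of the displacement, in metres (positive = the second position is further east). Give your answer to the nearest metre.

Δφ = -27.0127° − -27.0163° = +0.0036°; Δλ = -61.4950° − -61.4962° = +0.0012°.
ΔN = Δφ × 111300 = 400.7 m; ΔE = Δλ × 111300 × cos(-27.0163°) = +0.0012 × 111300 × 0.890877 = 119.0 m.

ΔE = 119 m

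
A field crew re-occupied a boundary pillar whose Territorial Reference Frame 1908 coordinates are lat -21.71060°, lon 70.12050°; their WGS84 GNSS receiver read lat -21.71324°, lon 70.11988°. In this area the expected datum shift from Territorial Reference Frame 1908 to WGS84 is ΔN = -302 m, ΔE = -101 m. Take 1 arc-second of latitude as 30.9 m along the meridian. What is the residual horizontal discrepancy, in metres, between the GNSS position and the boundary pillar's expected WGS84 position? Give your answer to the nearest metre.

38 m

Observed coordinate differences: Δφ = -0.00264°, Δλ = -0.00062°.
Converting to metres (1° lat = 111240 m, cos φ = 0.929064): observed ΔN = -293.7 m, observed ΔE = -64.1 m.
Subtracting the expected shift leaves a residual of -293.7 − (-302) = 8.3 m north and -64.1 − (-101) = 36.9 m east.
Residual distance = √(8.3² + 36.9²) = 37.9 m.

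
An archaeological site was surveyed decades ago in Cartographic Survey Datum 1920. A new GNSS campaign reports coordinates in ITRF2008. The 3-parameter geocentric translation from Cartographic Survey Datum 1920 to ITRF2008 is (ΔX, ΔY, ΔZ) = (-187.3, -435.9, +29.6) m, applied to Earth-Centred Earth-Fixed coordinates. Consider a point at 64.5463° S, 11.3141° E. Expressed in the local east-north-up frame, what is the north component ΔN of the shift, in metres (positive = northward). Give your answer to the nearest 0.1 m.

The local north axis is (−sin φ cos λ, −sin φ sin λ, cos φ), giving ΔN = -165.833 − 77.217 + 12.722 = -230.33 m.

ΔN = -230.3 m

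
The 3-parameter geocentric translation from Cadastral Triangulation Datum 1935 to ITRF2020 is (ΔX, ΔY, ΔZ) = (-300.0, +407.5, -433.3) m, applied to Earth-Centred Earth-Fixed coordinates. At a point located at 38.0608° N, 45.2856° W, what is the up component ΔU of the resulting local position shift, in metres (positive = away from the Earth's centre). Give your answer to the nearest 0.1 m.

The local up (radial) axis is (cos φ cos λ, cos φ sin λ, sin φ), giving ΔU = -166.189 − 228.002 − 267.128 = -661.32 m.

ΔU = -661.3 m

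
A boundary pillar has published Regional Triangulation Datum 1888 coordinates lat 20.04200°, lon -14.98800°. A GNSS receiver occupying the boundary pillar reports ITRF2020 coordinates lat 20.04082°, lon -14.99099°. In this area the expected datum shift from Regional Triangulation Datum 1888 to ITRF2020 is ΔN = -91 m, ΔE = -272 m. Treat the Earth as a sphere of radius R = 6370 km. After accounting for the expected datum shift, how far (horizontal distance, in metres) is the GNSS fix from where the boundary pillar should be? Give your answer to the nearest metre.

Observed coordinate differences: Δφ = -0.00118°, Δλ = -0.00299°.
Converting to metres (1° lat = 111177 m, cos φ = 0.939442): observed ΔN = -131.2 m, observed ΔE = -312.3 m.
Subtracting the expected shift leaves a residual of -131.2 − (-91) = -40.2 m north and -312.3 − (-272) = -40.3 m east.
Residual distance = √((-40.2)² + (-40.3)²) = 56.9 m.

57 m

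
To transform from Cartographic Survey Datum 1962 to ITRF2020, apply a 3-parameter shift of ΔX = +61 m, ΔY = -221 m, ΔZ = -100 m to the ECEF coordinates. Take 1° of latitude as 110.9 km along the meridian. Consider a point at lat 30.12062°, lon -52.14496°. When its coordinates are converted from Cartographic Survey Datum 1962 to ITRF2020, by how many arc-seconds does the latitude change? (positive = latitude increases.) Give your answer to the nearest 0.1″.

sin φ = 0.501822, cos φ = 0.864971, sin λ = -0.789566, cos λ = 0.613666.
North component: ΔN = −sin φ cos λ·ΔX − sin φ sin λ·ΔY + cos φ·ΔZ = −(0.501822)(0.613666)(61) − (0.501822)(-0.789566)(-221) + (0.864971)(-100) = -192.85 m.
1° of latitude spans 110900 m, so Δφ = -192.85 / 110900 × 3600 = -6.260″.

Δφ = -6.3″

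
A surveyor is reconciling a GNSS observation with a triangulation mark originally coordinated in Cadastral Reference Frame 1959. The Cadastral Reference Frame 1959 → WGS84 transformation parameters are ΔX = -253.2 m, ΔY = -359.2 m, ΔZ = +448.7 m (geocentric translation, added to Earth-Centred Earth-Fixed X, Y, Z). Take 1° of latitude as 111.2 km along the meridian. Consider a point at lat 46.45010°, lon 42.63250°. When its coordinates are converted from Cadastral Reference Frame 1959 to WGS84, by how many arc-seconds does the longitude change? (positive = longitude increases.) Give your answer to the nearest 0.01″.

sin φ = 0.724775, cos φ = 0.688986, sin λ = 0.677293, cos λ = 0.735713.
East component: ΔE = −sin λ·ΔX + cos λ·ΔY = −(0.677293)(-253.2) + (0.735713)(-359.2) = -92.78 m.
1° of latitude spans 111200 m; at latitude φ, 1° of longitude spans that × cos φ = 76615.2 m, so Δλ = -92.78 / 76615.2 × 3600 = -4.359″.

Δλ = -4.36″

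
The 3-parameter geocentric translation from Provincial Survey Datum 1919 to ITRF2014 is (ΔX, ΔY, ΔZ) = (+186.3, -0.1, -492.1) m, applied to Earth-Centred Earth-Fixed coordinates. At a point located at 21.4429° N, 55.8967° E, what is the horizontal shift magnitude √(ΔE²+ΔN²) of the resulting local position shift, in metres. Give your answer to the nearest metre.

At φ = 21.4429°, λ = 55.8967°: sin φ = 0.365574, cos φ = 0.930782, sin λ = 0.828028, cos λ = 0.560687.
ΔE = −sin λ·ΔX + cos λ·ΔY = −(0.828028)·(186.3) + (0.560687)·(-0.1) = -154.32 m.
ΔN = −sin φ cos λ·ΔX − sin φ sin λ·ΔY + cos φ·ΔZ = −(0.365574)(0.560687)(186.3) − (0.365574)(0.828028)(-0.1) + (0.930782)(-492.1) = -496.19 m.
Horizontal magnitude = √(ΔE² + ΔN²) = √((-154.32)² + (-496.19)²) = 519.64 m.

520 m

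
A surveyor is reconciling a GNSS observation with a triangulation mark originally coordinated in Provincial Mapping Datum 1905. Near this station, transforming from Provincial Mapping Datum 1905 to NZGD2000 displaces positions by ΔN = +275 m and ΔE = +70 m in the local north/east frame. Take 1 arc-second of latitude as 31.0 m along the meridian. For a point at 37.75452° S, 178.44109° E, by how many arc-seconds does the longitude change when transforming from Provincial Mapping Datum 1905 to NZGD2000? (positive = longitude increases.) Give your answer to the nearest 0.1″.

At latitude -37.75452°, cos φ = 0.790641.
1″ of longitude at this latitude = 31.00 × cos φ = 24.5099 m, so Δλ = 70.0 / 24.5099 = 2.856″.

Δλ = 2.9″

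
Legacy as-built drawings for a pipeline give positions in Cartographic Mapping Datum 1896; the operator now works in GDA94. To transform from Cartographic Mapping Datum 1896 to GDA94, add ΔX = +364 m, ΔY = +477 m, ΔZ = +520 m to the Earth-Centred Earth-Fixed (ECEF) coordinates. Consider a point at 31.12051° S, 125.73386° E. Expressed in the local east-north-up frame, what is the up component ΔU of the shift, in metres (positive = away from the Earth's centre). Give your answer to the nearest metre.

At φ = -31.12051°, λ = 125.73386°: sin φ = -0.516840, cos φ = 0.856082, sin λ = 0.811739, cos λ = -0.584021.
ΔU = cos φ cos λ·ΔX + cos φ sin λ·ΔY + sin φ·ΔZ = (0.856082)(-0.584021)(364) + (0.856082)(0.811739)(477) + (-0.516840)(520) = -119.27 m.

ΔU = -119 m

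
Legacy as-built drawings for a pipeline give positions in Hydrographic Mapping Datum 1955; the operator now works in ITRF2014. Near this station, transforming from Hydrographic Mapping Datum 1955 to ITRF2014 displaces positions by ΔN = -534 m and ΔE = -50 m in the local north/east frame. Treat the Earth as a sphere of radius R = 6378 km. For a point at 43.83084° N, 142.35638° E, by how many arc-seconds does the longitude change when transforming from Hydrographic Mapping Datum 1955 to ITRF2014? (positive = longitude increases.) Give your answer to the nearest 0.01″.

At latitude 43.83084°, cos φ = 0.721388.
One radian of longitude at latitude φ spans R cos φ, so Δλ = ΔE / (R cos φ) = -50.0 / (6378000 × 0.721388) = -1.0867e-05 rad = -2.242″.

Δλ = -2.24″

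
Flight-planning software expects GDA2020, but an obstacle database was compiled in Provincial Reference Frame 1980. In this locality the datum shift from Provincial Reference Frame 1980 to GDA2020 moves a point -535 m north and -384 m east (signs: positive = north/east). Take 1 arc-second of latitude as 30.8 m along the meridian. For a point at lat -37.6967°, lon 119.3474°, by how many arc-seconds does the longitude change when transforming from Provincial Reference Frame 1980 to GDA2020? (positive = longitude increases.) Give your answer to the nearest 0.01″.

At latitude -37.6967°, cos φ = 0.791259.
1″ of longitude at this latitude = 30.80 × cos φ = 24.3708 m, so Δλ = -384.0 / 24.3708 = -15.757″.

Δλ = -15.76″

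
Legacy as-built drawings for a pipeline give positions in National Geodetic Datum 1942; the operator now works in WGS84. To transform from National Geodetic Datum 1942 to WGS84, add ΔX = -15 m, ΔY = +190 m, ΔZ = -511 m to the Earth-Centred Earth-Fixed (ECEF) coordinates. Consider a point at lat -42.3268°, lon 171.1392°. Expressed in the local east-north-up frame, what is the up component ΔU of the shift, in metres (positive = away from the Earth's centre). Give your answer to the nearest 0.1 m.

At φ = -42.3268°, λ = 171.1392°: sin φ = -0.673358, cos φ = 0.739316, sin λ = 0.154034, cos λ = -0.988065.
ΔU = cos φ cos λ·ΔX + cos φ sin λ·ΔY + sin φ·ΔZ = (0.739316)(-0.988065)(-15) + (0.739316)(0.154034)(190) + (-0.673358)(-511) = 376.68 m.

ΔU = 376.7 m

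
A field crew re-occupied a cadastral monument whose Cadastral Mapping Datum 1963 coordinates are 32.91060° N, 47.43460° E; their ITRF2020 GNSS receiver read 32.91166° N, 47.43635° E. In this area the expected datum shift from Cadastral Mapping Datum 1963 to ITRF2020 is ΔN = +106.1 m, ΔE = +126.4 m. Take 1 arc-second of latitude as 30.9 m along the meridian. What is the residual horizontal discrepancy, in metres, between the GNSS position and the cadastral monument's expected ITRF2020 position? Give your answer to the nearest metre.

Observed coordinate differences: Δφ = +0.00106°, Δλ = +0.00175°.
Converting to metres (1° lat = 111240 m, cos φ = 0.839519): observed ΔN = 117.9 m, observed ΔE = 163.4 m.
Subtracting the expected shift leaves a residual of 117.9 − (106.1) = 11.8 m north and 163.4 − (126.4) = 37.0 m east.
Residual distance = √(11.8² + 37.0²) = 38.9 m.

39 m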